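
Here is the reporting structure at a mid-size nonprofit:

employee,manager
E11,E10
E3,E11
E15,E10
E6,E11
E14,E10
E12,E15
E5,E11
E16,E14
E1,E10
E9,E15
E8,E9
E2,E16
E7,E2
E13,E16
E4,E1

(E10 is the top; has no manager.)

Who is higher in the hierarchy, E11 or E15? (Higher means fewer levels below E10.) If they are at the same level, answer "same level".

Both E11 and E15 are 1 level below E10.

same level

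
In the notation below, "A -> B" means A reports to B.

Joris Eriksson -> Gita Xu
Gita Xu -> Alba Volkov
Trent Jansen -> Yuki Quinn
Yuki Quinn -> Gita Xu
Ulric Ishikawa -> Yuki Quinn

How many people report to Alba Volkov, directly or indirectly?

Alba Volkov directly manages Gita Xu. Under Gita Xu: Yuki Quinn, Trent Jansen, Ulric Ishikawa, Joris Eriksson (4). That's 5 in total.

5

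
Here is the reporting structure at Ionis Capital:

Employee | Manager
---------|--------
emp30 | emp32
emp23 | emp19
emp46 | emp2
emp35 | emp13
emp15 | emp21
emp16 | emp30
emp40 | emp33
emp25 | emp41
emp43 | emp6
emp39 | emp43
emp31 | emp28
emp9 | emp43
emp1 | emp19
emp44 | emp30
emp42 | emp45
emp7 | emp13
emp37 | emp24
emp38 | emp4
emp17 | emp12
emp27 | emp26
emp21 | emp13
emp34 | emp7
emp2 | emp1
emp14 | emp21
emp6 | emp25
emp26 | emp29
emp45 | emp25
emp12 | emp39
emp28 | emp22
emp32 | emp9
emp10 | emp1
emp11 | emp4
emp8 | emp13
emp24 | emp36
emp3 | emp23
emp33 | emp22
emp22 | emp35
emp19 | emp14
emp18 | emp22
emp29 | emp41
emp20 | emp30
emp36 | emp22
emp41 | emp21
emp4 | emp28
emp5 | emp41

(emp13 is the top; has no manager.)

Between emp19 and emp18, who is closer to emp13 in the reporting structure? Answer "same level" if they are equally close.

Both emp19 and emp18 are 3 levels below emp13.

same level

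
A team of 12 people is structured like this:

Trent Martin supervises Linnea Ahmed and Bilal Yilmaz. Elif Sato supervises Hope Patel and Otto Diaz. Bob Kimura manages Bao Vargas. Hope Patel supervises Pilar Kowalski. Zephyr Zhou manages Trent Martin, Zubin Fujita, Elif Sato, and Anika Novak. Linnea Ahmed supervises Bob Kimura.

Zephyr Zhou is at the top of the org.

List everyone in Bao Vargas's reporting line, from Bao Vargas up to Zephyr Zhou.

Bao Vargas -> Bob Kimura -> Linnea Ahmed -> Trent Martin -> Zephyr Zhou

Bao Vargas reports to Bob Kimura. Bob Kimura reports to Linnea Ahmed. Linnea Ahmed reports to Trent Martin. Trent Martin reports to Zephyr Zhou. Zephyr Zhou is at the top.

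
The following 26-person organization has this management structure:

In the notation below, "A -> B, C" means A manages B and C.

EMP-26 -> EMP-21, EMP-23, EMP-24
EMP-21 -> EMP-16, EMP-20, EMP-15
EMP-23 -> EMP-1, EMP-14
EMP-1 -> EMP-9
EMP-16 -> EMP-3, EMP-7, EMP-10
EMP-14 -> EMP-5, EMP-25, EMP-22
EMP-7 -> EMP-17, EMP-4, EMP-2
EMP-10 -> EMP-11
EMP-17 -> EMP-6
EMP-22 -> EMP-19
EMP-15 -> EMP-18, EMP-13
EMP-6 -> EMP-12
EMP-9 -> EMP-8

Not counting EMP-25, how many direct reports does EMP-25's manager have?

2

EMP-25 reports to EMP-14. EMP-14's other direct reports are EMP-5, EMP-22 — 2 peers.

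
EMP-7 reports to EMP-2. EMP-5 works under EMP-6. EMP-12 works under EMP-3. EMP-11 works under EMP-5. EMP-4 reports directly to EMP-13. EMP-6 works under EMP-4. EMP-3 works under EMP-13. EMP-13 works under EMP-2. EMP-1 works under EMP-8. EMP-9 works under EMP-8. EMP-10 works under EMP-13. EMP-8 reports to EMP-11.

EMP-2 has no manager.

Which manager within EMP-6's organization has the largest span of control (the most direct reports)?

Direct-report counts within EMP-6's organization: EMP-6 has 1; EMP-5 has 1; EMP-11 has 1; EMP-8 has 2. The largest is 2, held by EMP-8.

EMP-8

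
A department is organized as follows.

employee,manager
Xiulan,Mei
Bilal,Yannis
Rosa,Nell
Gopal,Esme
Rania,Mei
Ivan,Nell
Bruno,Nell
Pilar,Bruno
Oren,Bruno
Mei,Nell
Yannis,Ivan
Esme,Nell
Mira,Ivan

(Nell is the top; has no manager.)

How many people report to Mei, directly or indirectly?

Mei directly manages Xiulan, Rania. Xiulan has no reports. Rania has no reports. So Mei's organization is 2 direct reports plus everyone under them: 1 + 1 = 2.

2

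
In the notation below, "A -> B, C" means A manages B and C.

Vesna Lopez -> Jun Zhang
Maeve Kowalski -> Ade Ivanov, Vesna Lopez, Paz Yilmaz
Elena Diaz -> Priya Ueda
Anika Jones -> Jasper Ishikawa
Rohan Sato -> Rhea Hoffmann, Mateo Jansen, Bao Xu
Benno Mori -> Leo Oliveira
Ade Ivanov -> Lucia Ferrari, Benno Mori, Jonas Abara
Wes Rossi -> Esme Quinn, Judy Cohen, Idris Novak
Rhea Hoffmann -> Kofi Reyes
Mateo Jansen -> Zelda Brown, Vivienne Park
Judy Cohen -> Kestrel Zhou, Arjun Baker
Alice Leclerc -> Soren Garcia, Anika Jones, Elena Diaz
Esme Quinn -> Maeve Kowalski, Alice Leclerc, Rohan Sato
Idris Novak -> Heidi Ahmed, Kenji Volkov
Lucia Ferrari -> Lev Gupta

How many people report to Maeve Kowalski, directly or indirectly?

9

Maeve Kowalski directly manages Ade Ivanov, Vesna Lopez, Paz Yilmaz. Under Ade Ivanov: Jonas Abara, Benno Mori, Leo Oliveira, Lucia Ferrari, Lev Gupta (5). Under Vesna Lopez: Jun Zhang (1). Paz Yilmaz has no reports. So Maeve Kowalski's organization is 3 direct reports plus everyone under them: 6 + 2 + 1 = 9.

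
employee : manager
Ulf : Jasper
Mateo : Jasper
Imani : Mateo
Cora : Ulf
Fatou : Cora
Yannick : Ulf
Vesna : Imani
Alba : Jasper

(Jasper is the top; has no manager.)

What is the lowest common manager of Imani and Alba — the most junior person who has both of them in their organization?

Jasper

Imani's chain of managers is Mateo, Jasper. Alba's chain of managers is Jasper. The first manager that appears in both chains is Jasper.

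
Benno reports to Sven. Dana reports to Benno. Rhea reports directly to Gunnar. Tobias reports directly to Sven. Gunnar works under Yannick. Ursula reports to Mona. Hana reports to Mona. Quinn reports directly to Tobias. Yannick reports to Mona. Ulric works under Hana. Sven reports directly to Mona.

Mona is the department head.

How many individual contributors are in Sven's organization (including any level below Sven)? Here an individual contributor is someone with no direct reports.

2

The people in Sven's organization with no one reporting to them are Quinn, Dana. That is 2.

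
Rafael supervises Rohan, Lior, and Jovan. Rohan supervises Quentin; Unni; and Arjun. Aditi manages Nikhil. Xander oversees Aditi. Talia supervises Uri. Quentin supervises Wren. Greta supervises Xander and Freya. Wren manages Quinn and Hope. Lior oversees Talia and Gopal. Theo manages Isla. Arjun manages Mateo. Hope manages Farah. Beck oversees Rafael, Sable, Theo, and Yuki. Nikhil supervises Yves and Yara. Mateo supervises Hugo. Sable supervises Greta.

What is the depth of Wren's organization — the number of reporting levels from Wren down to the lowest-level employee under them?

2

The longest chain under Wren runs Wren → Hope → Farah, which is 2 levels below Wren.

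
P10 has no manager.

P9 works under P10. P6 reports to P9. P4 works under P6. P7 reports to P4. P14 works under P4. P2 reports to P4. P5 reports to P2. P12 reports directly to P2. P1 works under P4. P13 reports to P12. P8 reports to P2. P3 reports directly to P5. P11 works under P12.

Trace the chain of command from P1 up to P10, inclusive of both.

P1 reports to P4. P4 reports to P6. P6 reports to P9. P9 reports to P10. P10 is at the top.

P1 -> P4 -> P6 -> P9 -> P10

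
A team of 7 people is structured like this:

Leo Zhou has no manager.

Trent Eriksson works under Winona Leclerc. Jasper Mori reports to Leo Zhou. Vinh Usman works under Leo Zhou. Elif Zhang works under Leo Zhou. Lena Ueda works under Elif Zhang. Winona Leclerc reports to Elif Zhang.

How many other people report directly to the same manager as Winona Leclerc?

1

Winona Leclerc reports to Elif Zhang. Elif Zhang's other direct reports are Lena Ueda — 1 peer.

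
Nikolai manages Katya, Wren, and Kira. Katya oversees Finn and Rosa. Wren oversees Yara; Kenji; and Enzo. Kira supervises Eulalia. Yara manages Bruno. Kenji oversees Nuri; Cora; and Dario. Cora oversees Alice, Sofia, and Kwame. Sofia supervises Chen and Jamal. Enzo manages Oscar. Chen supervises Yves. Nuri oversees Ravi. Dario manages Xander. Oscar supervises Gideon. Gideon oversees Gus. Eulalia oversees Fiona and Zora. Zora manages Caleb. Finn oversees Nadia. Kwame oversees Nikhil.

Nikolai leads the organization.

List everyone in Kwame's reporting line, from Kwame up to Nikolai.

Kwame -> Cora -> Kenji -> Wren -> Nikolai

Kwame reports to Cora. Cora reports to Kenji. Kenji reports to Wren. Wren reports to Nikolai. Nikolai is at the top.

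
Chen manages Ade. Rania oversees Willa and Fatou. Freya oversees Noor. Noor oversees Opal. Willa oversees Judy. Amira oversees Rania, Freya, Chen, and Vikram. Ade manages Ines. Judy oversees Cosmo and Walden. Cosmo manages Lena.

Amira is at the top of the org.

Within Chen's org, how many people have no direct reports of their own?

1

The only person in Chen's organization with no one reporting to them is Ines. That is 1.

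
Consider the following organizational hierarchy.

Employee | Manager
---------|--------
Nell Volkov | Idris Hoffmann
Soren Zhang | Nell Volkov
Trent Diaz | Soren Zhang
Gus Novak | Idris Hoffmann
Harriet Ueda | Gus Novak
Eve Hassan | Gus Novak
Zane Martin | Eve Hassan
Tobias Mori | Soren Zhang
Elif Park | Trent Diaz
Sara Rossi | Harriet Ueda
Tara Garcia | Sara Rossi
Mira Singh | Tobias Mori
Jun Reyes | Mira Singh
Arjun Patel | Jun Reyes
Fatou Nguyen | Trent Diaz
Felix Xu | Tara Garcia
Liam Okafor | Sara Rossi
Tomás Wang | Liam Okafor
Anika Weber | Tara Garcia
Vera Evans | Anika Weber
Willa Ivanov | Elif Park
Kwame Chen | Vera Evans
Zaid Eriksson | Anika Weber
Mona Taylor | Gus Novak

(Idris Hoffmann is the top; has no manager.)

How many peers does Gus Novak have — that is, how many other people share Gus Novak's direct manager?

1

Gus Novak reports to Idris Hoffmann. Idris Hoffmann's other direct reports are Nell Volkov — 1 peer.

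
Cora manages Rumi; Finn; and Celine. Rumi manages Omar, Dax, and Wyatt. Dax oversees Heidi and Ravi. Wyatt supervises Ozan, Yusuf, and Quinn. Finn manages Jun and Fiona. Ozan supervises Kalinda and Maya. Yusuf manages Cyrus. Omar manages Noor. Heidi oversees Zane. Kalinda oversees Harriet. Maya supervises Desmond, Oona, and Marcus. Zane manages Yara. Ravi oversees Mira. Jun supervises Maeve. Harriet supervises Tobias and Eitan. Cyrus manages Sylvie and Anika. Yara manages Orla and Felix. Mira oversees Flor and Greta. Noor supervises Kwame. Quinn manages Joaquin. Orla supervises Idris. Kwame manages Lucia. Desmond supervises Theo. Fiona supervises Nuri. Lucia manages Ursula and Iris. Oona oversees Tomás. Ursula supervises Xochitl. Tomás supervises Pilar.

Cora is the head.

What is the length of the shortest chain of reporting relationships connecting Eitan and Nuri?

9

Eitan is 6 levels below Cora, and Nuri is 3 levels below Cora (their lowest common manager). The shortest path runs up from Eitan to Cora and back down to Nuri: 6 + 3 = 9 links.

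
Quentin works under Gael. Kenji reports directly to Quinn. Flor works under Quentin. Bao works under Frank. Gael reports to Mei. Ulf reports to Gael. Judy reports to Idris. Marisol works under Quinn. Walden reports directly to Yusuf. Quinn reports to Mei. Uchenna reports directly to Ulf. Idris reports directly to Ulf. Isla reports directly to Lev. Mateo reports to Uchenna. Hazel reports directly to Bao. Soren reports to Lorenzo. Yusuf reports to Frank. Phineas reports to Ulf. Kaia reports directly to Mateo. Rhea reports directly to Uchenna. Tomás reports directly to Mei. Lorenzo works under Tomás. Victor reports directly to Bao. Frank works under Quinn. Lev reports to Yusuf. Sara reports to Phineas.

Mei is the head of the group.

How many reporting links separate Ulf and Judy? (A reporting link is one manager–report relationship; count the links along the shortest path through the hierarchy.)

Judy is in Ulf's organization: the chain from Judy up to Ulf is Judy → Idris → Ulf, which is 2 links.

2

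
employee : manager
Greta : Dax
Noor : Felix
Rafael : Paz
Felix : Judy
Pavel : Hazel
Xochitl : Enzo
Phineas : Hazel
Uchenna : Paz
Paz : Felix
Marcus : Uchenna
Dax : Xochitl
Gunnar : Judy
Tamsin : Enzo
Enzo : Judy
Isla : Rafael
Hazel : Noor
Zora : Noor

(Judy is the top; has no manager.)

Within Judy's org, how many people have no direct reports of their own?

8

The people in Judy's organization with no one reporting to them are Gunnar, Isla, Marcus, Zora, Pavel, Phineas, Tamsin, Greta. That is 8.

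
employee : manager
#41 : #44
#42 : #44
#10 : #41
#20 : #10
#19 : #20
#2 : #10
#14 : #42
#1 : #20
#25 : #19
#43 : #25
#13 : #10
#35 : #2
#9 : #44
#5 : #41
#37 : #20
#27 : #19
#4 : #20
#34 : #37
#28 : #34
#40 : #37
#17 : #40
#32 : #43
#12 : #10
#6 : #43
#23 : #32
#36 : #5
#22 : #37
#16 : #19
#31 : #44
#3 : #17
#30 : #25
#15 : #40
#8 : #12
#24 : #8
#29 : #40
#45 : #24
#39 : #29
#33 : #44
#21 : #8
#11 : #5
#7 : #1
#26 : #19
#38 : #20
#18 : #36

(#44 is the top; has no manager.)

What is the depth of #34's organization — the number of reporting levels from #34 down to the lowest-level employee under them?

The longest chain under #34 runs #34 → #28, which is 1 level below #34.

1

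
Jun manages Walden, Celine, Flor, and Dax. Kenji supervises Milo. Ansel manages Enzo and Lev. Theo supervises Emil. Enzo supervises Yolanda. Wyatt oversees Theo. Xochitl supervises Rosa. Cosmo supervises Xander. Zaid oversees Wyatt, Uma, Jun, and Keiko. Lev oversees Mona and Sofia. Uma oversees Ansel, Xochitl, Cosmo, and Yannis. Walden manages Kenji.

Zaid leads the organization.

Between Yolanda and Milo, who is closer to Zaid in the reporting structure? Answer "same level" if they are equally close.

same level

Both Yolanda and Milo are 4 levels below Zaid.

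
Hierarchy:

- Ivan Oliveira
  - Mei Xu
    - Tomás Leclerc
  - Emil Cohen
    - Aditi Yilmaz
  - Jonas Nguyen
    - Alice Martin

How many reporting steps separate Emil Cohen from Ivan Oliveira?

Chain from Emil Cohen up to Ivan Oliveira: Emil Cohen → Ivan Oliveira. That is 1 step up, so Emil Cohen is 1 level below Ivan Oliveira.

1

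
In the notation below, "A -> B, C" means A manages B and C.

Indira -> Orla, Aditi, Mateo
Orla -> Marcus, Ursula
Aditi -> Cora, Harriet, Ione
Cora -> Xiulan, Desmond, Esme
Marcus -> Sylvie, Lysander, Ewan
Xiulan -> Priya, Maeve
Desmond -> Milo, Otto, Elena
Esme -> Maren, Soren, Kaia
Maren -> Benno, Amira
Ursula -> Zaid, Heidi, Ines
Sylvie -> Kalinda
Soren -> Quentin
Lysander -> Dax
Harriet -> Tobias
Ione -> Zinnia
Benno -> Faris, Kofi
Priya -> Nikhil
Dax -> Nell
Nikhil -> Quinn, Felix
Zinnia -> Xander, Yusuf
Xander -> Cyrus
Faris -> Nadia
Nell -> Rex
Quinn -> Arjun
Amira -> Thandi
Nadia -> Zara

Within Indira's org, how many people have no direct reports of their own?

The people in Indira's organization with no one reporting to them are Mateo, Yusuf, Cyrus, Tobias, Kaia, Quentin, Thandi, Kofi, Zara, Elena, Otto, Milo, Maeve, Felix, Arjun, Ines, Heidi, Zaid, Ewan, Rex, Kalinda. That is 21.

21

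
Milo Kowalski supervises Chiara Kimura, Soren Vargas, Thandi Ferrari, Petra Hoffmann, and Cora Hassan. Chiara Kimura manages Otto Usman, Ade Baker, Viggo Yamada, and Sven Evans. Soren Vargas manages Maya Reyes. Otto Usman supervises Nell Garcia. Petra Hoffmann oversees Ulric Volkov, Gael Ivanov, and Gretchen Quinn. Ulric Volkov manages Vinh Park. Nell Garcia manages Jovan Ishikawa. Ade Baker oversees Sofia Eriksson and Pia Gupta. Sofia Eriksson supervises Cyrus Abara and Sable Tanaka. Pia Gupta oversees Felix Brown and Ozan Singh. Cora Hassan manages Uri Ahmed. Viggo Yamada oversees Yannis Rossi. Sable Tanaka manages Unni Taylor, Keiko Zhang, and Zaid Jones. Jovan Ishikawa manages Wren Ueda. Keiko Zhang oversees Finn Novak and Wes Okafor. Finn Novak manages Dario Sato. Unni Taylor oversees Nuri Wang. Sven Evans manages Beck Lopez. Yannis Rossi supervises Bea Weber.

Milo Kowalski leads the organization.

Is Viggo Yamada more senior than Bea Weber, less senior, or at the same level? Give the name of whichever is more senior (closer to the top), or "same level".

Viggo Yamada

Viggo Yamada is 2 levels below Milo Kowalski; Bea Weber is 4. Viggo Yamada is higher.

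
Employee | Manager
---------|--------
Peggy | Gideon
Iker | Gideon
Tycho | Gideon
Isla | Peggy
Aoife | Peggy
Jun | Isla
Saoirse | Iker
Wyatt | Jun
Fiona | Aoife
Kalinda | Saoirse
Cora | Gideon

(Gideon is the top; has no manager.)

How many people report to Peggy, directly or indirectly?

Peggy directly manages Isla, Aoife. Under Isla: Jun, Wyatt (2). Under Aoife: Fiona (1). So Peggy's organization is 2 direct reports plus everyone under them: 3 + 2 = 5.

5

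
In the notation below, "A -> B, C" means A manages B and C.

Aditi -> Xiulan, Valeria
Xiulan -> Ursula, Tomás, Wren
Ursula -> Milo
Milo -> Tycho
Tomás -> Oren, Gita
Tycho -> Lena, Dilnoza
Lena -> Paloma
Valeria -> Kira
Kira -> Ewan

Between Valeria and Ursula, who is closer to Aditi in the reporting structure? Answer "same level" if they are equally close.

Valeria

Valeria is 1 level below Aditi; Ursula is 2. Valeria is higher.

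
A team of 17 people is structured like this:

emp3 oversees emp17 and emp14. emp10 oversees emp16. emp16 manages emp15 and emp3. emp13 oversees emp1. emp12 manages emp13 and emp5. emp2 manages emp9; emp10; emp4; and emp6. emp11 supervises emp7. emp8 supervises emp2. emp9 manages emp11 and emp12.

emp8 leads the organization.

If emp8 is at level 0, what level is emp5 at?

4

Chain from emp5 up to emp8: emp5 → emp12 → emp9 → emp2 → emp8. That is 4 steps up, so emp5 is 4 levels below emp8.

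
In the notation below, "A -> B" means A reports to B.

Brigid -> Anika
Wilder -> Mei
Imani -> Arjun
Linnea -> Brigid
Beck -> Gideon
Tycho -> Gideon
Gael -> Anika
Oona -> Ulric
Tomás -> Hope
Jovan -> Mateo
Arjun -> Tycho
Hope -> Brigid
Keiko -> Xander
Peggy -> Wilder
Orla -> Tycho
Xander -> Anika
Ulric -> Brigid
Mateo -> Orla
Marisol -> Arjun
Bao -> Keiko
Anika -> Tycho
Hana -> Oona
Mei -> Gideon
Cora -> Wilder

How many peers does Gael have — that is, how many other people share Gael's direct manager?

2

Gael reports to Anika. Anika's other direct reports are Brigid, Xander — 2 peers.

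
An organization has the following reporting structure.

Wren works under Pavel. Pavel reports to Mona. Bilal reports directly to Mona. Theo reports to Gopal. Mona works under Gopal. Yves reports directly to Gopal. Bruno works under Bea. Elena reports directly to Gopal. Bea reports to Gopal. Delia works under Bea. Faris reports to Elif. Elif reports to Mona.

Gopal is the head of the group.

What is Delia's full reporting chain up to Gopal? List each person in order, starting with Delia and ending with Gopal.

Delia reports to Bea. Bea reports to Gopal. Gopal is at the top.

Delia -> Bea -> Gopal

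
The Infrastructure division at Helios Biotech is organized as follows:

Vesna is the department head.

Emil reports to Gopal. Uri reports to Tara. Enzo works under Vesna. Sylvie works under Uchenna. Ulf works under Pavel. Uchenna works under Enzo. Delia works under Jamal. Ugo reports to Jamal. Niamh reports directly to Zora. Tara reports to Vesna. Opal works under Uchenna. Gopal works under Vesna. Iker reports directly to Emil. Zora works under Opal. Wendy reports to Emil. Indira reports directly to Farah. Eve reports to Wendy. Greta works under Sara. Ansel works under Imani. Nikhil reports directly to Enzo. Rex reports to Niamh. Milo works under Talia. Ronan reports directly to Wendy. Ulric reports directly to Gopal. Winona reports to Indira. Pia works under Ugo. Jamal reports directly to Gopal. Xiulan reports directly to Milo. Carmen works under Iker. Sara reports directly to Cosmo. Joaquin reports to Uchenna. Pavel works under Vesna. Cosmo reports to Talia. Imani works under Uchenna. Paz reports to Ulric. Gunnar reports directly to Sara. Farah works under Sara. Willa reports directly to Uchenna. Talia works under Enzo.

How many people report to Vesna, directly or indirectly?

Vesna directly manages Gopal, Enzo, Tara, Pavel. Under Gopal: Ulric, Paz, Jamal, Ugo, Pia, Delia, Emil, Iker, Carmen, Wendy, Ronan, Eve (12). Under Enzo: Nikhil, Uchenna, Willa, Joaquin, Imani, Ansel, Sylvie, Opal, Zora, Niamh, Rex, Talia, Milo, Xiulan, Cosmo, Sara, Greta, Gunnar, Farah, Indira, Winona (21). Under Tara: Uri (1). Under Pavel: Ulf (1). So Vesna's organization is 4 direct reports plus everyone under them: 13 + 22 + 2 + 2 = 39.

39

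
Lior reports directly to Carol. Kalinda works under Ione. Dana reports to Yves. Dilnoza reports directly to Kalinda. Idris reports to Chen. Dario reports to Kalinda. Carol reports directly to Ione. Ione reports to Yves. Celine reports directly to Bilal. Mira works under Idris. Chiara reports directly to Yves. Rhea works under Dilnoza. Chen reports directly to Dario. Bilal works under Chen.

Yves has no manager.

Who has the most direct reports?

Direct-report counts: Yves has 3; Ione has 2; Carol has 1; Kalinda has 2; Dario has 1; Chen has 2; Idris has 1; Bilal has 1; Dilnoza has 1. The largest is 3, held by Yves.

Yves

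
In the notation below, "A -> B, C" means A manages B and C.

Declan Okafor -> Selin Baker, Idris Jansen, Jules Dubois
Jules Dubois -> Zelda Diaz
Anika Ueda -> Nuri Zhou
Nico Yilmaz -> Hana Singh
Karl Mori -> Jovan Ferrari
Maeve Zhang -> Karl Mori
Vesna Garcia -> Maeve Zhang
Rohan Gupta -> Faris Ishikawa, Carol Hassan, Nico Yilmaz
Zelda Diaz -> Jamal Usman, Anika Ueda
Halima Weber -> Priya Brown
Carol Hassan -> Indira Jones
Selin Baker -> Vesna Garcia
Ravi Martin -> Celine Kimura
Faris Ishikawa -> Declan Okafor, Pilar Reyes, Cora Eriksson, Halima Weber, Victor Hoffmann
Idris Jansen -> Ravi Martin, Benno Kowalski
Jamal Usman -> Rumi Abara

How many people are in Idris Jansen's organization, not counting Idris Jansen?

Idris Jansen directly manages Ravi Martin, Benno Kowalski. Under Ravi Martin: Celine Kimura (1). Benno Kowalski has no reports. So Idris Jansen's organization is 2 direct reports plus everyone under them: 2 + 1 = 3.

3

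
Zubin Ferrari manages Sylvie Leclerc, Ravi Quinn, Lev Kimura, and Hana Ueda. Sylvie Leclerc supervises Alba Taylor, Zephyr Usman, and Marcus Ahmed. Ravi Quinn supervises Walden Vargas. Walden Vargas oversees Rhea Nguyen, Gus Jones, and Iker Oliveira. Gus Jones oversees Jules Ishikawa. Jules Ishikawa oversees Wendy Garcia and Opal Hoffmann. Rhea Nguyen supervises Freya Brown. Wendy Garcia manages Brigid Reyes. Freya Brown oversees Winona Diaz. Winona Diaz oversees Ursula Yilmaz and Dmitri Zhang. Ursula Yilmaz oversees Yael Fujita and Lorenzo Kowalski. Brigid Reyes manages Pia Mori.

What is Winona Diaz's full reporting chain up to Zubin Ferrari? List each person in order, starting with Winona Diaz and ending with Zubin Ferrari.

Winona Diaz reports to Freya Brown. Freya Brown reports to Rhea Nguyen. Rhea Nguyen reports to Walden Vargas. Walden Vargas reports to Ravi Quinn. Ravi Quinn reports to Zubin Ferrari. Zubin Ferrari is at the top.

Winona Diaz -> Freya Brown -> Rhea Nguyen -> Walden Vargas -> Ravi Quinn -> Zubin Ferrari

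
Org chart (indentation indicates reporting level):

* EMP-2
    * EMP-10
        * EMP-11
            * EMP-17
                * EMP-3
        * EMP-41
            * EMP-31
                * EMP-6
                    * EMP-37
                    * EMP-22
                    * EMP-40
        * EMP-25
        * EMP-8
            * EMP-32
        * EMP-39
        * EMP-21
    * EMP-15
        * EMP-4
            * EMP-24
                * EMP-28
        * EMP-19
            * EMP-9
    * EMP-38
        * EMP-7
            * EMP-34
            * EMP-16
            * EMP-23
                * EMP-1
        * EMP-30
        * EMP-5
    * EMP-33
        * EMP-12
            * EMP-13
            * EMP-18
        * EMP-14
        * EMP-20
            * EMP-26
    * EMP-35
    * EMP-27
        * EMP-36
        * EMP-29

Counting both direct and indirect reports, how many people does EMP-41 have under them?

EMP-41 directly manages EMP-31. Under EMP-31: EMP-6, EMP-40, EMP-22, EMP-37 (4). That's 5 in total.

5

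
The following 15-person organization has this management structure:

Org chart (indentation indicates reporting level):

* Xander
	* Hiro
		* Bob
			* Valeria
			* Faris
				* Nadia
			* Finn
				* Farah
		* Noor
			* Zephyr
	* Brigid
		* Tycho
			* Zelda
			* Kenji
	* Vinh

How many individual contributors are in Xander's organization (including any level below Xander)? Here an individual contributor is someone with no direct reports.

7

The people in Xander's organization with no one reporting to them are Vinh, Kenji, Zelda, Zephyr, Farah, Nadia, Valeria. That is 7.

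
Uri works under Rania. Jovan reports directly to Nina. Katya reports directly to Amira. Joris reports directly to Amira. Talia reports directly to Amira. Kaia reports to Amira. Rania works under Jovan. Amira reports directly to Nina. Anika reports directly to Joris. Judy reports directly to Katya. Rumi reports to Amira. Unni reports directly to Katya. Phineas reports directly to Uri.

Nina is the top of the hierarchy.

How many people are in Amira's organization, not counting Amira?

8

Amira directly manages Katya, Talia, Joris, Kaia, Rumi. Under Katya: Unni, Judy (2). Talia has no reports. Under Joris: Anika (1). Kaia has no reports. Rumi has no reports. So Amira's organization is 5 direct reports plus everyone under them: 3 + 1 + 2 + 1 + 1 = 8.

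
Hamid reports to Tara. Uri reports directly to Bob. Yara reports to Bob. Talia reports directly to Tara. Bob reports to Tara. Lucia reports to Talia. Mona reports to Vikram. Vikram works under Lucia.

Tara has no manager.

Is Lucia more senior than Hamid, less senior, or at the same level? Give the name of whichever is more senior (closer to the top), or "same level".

Lucia is 2 levels below Tara; Hamid is 1. Hamid is higher.

Hamid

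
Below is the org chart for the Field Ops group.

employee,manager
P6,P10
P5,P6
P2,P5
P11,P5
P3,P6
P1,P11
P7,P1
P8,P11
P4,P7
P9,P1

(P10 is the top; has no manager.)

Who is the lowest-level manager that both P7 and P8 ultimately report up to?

P11

P7's chain of managers is P1, P11, P5, P6, P10. P8's chain of managers is P11, P5, P6, P10. The first manager that appears in both chains is P11.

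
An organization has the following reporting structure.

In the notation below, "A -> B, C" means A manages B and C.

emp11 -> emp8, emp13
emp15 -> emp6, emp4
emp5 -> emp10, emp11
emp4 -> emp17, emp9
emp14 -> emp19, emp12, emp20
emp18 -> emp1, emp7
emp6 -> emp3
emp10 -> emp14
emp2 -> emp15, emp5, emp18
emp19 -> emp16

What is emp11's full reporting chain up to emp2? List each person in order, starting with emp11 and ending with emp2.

emp11 -> emp5 -> emp2

emp11 reports to emp5. emp5 reports to emp2. emp2 is at the top.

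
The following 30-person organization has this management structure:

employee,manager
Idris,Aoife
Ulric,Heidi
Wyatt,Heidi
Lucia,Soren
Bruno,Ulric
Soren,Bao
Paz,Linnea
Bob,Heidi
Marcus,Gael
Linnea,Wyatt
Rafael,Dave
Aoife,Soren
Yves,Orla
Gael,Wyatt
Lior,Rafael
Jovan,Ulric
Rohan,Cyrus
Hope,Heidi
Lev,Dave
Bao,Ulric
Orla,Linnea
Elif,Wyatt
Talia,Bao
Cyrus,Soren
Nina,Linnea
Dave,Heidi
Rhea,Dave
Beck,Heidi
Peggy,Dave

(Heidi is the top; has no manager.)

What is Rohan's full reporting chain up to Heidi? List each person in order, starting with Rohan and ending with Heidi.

Rohan reports to Cyrus. Cyrus reports to Soren. Soren reports to Bao. Bao reports to Ulric. Ulric reports to Heidi. Heidi is at the top.

Rohan -> Cyrus -> Soren -> Bao -> Ulric -> Heidi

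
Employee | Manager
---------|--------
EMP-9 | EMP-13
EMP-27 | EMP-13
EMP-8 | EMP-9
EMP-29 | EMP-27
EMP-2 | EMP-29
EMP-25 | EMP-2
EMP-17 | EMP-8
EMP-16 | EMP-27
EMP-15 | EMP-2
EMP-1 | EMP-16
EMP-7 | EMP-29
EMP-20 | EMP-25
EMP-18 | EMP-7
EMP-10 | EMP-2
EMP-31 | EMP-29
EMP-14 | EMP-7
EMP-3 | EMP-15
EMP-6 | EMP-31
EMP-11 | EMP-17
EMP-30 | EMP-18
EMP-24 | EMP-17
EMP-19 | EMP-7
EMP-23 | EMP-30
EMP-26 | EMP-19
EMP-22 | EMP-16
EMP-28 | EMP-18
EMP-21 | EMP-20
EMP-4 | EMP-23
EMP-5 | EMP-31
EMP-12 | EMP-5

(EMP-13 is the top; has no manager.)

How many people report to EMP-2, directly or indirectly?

6

EMP-2 directly manages EMP-25, EMP-15, EMP-10. Under EMP-25: EMP-20, EMP-21 (2). Under EMP-15: EMP-3 (1). EMP-10 has no reports. So EMP-2's organization is 3 direct reports plus everyone under them: 3 + 2 + 1 = 6.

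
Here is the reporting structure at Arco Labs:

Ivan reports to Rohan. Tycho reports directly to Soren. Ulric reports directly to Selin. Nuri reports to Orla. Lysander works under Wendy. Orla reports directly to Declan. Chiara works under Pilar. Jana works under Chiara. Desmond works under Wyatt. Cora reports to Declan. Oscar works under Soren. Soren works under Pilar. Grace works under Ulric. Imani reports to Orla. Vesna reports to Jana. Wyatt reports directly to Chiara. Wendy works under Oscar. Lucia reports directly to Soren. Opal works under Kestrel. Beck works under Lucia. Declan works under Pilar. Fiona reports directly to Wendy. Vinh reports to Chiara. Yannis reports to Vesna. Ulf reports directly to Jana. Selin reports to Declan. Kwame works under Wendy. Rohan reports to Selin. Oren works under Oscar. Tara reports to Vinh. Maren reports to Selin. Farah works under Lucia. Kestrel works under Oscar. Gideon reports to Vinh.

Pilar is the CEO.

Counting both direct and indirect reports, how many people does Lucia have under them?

Lucia directly manages Beck, Farah. Beck has no reports. Farah has no reports. So Lucia's organization is 2 direct reports plus everyone under them: 1 + 1 = 2.

2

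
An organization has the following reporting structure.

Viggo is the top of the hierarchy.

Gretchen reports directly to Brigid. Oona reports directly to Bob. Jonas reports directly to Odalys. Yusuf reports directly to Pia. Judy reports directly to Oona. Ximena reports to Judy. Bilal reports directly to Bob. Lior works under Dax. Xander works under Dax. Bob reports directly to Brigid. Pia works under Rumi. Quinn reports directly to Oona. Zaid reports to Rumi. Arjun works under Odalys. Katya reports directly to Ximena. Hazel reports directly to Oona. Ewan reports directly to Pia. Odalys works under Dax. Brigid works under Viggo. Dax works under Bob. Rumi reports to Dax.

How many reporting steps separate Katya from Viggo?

6

Chain from Katya up to Viggo: Katya → Ximena → Judy → Oona → Bob → Brigid → Viggo. That is 6 steps up, so Katya is 6 levels below Viggo.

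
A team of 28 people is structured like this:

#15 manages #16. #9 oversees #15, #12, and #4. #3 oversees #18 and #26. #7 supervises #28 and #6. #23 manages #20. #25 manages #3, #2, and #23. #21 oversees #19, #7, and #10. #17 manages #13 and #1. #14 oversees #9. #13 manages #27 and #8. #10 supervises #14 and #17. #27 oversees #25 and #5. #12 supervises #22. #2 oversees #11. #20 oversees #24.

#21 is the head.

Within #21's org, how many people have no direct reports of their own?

13

The people in #21's organization with no one reporting to them are #19, #6, #28, #4, #22, #16, #1, #8, #5, #11, #26, #18, #24. That is 13.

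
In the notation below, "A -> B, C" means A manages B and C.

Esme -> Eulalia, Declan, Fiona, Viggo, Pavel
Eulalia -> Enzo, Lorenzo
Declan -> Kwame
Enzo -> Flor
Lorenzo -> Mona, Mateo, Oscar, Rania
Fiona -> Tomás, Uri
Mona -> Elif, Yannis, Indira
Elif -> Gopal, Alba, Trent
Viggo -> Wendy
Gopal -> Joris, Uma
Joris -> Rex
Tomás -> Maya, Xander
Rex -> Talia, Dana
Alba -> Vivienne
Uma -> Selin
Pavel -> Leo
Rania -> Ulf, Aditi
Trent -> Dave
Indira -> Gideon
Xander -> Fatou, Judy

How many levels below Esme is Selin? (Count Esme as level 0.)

Chain from Selin up to Esme: Selin → Uma → Gopal → Elif → Mona → Lorenzo → Eulalia → Esme. That is 7 steps up, so Selin is 7 levels below Esme.

7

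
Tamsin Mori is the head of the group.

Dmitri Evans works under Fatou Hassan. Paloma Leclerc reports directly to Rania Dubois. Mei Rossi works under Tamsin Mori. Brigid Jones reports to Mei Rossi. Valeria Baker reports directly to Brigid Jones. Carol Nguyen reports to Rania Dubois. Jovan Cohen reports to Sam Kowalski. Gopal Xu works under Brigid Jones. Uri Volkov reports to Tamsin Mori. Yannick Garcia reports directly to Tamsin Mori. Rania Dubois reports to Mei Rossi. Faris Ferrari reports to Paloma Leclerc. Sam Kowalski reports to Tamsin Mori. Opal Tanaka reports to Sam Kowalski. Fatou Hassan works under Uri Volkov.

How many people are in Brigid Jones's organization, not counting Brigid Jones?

2

Brigid Jones directly manages Valeria Baker, Gopal Xu. Valeria Baker has no reports. Gopal Xu has no reports. So Brigid Jones's organization is 2 direct reports plus everyone under them: 1 + 1 = 2.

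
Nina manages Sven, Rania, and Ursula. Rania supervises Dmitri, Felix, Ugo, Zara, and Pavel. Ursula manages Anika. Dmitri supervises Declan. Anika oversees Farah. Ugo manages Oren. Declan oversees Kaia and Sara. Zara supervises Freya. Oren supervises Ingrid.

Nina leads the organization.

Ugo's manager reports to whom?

Ugo reports to Rania, and Rania reports to Nina. So Ugo's skip-level manager is Nina.

Nina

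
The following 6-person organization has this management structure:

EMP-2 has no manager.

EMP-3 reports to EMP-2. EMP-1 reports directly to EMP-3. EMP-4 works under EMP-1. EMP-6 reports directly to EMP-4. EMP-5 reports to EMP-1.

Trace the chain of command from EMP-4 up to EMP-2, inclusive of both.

EMP-4 -> EMP-1 -> EMP-3 -> EMP-2

EMP-4 reports to EMP-1. EMP-1 reports to EMP-3. EMP-3 reports to EMP-2. EMP-2 is at the top.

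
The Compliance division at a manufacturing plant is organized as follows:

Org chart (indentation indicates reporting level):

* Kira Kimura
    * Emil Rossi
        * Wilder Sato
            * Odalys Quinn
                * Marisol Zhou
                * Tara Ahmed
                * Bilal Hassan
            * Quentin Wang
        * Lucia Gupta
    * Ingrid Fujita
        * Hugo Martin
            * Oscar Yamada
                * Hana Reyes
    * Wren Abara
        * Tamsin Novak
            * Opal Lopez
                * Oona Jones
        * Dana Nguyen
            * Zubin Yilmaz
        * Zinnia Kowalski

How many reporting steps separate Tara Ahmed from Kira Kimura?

4

Chain from Tara Ahmed up to Kira Kimura: Tara Ahmed → Odalys Quinn → Wilder Sato → Emil Rossi → Kira Kimura. That is 4 steps up, so Tara Ahmed is 4 levels below Kira Kimura.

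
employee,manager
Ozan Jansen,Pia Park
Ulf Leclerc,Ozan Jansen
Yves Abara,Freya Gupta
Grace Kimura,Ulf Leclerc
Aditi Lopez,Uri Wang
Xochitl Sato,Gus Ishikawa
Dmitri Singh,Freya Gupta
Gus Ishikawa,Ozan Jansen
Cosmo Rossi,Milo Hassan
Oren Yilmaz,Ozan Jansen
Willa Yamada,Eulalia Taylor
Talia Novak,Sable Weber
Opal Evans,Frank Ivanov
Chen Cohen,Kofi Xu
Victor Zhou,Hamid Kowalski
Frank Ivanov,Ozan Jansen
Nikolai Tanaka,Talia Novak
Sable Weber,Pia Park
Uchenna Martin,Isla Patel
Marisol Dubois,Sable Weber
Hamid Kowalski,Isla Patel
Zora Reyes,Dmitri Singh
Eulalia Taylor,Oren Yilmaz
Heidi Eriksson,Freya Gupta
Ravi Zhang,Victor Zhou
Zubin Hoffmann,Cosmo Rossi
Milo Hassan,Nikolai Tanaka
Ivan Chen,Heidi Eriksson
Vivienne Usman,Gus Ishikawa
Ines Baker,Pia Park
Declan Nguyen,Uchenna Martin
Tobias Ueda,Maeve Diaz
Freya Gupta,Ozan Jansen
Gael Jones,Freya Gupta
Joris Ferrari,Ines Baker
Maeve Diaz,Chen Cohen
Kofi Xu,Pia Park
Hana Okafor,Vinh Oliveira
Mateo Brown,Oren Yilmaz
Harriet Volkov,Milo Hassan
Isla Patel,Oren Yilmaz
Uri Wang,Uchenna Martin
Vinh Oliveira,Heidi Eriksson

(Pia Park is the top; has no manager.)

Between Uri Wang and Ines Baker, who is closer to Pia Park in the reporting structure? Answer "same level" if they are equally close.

Uri Wang is 5 levels below Pia Park; Ines Baker is 1. Ines Baker is higher.

Ines Baker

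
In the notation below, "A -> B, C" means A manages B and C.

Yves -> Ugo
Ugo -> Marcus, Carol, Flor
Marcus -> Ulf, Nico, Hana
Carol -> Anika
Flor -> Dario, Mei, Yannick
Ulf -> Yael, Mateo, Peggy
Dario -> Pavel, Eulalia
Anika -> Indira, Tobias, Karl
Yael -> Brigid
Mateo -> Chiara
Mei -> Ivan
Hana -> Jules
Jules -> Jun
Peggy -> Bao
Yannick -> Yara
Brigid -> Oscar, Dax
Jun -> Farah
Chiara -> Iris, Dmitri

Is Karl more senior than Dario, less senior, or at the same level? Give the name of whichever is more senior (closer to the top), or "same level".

Karl is 4 levels below Yves; Dario is 3. Dario is higher.

Dario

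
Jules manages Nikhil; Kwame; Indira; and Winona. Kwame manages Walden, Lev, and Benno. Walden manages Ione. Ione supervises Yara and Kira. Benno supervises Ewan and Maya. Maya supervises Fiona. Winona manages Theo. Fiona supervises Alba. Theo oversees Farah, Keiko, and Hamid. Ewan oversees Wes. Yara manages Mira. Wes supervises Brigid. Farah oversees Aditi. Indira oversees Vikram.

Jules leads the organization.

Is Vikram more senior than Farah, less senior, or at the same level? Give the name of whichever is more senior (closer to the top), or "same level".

Vikram is 2 levels below Jules; Farah is 3. Vikram is higher.

Vikram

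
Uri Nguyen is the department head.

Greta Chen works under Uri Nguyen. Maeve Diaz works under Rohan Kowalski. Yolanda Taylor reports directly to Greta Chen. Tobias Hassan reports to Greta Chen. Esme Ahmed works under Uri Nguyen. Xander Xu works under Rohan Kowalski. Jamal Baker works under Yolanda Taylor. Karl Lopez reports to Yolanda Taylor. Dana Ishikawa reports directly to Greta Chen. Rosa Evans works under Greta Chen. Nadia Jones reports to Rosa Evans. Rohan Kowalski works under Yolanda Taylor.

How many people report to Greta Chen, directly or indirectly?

10

Greta Chen directly manages Yolanda Taylor, Tobias Hassan, Dana Ishikawa, Rosa Evans. Under Yolanda Taylor: Jamal Baker, Karl Lopez, Rohan Kowalski, Xander Xu, Maeve Diaz (5). Tobias Hassan has no reports. Dana Ishikawa has no reports. Under Rosa Evans: Nadia Jones (1). So Greta Chen's organization is 4 direct reports plus everyone under them: 6 + 1 + 1 + 2 = 10.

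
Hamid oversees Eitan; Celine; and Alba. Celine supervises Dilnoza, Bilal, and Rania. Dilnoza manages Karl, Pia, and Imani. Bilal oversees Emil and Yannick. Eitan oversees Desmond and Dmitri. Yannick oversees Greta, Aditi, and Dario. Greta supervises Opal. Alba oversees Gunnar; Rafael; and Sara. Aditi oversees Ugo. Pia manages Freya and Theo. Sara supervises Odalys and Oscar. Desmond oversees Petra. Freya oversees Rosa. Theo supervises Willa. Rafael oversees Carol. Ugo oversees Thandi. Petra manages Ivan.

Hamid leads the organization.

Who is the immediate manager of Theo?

Theo reports directly to Pia.

Pia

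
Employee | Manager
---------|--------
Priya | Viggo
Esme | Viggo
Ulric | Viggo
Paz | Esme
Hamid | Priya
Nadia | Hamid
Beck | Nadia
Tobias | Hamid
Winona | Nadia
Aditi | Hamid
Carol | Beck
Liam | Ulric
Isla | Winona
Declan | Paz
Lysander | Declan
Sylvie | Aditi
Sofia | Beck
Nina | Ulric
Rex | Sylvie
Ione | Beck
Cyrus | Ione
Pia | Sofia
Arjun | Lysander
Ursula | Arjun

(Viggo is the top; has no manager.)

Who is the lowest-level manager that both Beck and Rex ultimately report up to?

Hamid

Beck's chain of managers is Nadia, Hamid, Priya, Viggo. Rex's chain of managers is Sylvie, Aditi, Hamid, Priya, Viggo. The first manager that appears in both chains is Hamid.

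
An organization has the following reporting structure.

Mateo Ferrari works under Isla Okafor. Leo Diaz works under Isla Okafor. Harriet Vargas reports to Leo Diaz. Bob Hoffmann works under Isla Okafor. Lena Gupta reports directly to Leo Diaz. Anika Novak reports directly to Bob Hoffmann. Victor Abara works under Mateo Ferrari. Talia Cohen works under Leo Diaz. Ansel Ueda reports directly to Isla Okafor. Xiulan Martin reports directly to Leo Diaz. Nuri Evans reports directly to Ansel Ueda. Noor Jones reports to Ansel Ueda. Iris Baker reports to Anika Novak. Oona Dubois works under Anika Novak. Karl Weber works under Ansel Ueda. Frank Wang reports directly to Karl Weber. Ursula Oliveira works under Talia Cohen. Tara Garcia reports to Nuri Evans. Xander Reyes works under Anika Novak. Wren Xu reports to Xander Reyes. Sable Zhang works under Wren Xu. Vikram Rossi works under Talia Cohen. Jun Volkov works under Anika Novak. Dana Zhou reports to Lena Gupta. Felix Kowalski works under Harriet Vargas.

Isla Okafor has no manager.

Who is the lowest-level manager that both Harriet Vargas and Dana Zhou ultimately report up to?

Leo Diaz

Harriet Vargas's chain of managers is Leo Diaz, Isla Okafor. Dana Zhou's chain of managers is Lena Gupta, Leo Diaz, Isla Okafor. The first manager that appears in both chains is Leo Diaz.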